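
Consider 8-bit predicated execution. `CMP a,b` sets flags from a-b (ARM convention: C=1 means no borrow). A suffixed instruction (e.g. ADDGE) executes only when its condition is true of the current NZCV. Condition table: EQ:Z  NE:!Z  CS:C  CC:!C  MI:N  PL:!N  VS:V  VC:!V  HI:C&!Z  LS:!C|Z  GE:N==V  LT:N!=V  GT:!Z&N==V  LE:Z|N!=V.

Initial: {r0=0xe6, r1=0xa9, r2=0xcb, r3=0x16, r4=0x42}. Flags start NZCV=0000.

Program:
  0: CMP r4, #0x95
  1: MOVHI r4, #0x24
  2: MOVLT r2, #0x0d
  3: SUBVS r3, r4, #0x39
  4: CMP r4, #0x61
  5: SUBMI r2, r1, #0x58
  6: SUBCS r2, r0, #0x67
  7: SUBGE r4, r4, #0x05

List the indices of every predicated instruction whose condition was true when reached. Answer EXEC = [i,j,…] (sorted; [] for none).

0: ✓ CMP  NZCV=1001
1: · MOVHI
2: · MOVLT
3: ✓ SUBVS  r3←0x09
4: ✓ CMP  NZCV=1000
5: ✓ SUBMI  r2←0x51
6: · SUBCS
7: · SUBGE

EXEC = [3,5]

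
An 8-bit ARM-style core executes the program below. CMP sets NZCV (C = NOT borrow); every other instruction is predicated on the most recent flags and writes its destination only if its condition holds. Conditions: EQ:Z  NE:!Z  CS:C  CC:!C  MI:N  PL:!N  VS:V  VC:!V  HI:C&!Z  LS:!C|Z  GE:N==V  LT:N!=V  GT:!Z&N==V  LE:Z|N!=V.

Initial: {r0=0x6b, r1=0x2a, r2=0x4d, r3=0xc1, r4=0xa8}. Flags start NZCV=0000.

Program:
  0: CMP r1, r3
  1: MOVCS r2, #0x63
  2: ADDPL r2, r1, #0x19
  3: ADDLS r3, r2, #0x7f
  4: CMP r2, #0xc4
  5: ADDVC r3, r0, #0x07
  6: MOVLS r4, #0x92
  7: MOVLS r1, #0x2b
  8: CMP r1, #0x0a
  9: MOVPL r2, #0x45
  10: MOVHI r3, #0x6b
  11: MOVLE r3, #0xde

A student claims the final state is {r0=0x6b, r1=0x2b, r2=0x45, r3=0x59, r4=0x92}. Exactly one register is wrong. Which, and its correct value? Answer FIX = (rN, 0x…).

0: ✓ CMP  NZCV=0000
1: · MOVCS
2: ✓ ADDPL  r2←0x43
3: ✓ ADDLS  r3←0xc2
4: ✓ CMP  NZCV=0000
5: ✓ ADDVC  r3←0x72
6: ✓ MOVLS  r4←0x92
7: ✓ MOVLS  r1←0x2b
8: ✓ CMP  NZCV=0010
9: ✓ MOVPL  r2←0x45
10: ✓ MOVHI  r3←0x6b
11: · MOVLE

FIX = (r3, 0x6b)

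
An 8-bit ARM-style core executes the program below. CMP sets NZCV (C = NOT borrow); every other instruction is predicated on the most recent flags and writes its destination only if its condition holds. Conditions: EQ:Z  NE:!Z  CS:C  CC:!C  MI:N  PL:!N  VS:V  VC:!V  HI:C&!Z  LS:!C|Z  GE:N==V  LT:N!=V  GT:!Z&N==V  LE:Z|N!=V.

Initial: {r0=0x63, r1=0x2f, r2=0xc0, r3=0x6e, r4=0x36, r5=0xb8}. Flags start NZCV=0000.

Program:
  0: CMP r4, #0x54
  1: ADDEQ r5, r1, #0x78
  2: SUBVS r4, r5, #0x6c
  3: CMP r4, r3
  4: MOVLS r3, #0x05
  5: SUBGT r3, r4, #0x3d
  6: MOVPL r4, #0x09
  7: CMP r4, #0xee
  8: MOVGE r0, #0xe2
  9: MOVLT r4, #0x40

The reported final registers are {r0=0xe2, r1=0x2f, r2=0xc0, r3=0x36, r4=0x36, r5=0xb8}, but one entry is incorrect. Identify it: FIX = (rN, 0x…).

FIX = (r3, 0x05)

[0] flags=1000 → (cmp)
[1] flags=1000 EQ?F → skip
[2] flags=1000 VS?F → skip
[3] flags=1000 → (cmp)
[4] flags=1000 LS?T → r3=0x05
[5] flags=1000 GT?F → skip
[6] flags=1000 PL?F → skip
[7] flags=0000 → (cmp)
[8] flags=0000 GE?T → r0=0xe2
[9] flags=0000 LT?F → skip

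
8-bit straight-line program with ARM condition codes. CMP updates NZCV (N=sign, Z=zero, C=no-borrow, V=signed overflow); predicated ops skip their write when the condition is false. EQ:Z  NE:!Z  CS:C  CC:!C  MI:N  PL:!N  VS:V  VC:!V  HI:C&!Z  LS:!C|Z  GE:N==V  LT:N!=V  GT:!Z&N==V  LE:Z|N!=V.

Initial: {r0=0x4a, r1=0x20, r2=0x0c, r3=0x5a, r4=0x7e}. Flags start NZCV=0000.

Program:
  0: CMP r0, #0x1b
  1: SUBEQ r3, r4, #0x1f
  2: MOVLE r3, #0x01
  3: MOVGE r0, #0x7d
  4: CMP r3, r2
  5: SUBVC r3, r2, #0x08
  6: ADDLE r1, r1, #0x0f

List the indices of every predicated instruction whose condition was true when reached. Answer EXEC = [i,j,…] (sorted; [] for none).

[0] flags=0010 → (cmp)
[1] flags=0010 EQ?F → skip
[2] flags=0010 LE?F → skip
[3] flags=0010 GE?T → r0=0x7d
[4] flags=0010 → (cmp)
[5] flags=0010 VC?T → r3=0x04
[6] flags=0010 LE?F → skip

EXEC = [3,5]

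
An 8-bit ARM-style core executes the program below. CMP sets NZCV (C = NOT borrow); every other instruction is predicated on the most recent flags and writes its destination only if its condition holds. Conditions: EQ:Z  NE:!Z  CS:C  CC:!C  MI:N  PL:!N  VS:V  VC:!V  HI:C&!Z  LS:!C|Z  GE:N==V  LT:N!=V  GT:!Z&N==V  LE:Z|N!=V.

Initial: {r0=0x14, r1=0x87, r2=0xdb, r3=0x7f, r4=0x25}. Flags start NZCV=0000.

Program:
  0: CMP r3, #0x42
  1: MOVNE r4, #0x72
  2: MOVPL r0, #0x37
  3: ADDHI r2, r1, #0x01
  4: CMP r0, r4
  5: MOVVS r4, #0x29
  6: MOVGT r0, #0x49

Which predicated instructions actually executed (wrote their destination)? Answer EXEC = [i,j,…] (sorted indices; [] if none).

EXEC = [1,2,3]

0: ✓ CMP  NZCV=0010
1: ✓ MOVNE  r4←0x72
2: ✓ MOVPL  r0←0x37
3: ✓ ADDHI  r2←0x88
4: ✓ CMP  NZCV=1000
5: · MOVVS
6: · MOVGT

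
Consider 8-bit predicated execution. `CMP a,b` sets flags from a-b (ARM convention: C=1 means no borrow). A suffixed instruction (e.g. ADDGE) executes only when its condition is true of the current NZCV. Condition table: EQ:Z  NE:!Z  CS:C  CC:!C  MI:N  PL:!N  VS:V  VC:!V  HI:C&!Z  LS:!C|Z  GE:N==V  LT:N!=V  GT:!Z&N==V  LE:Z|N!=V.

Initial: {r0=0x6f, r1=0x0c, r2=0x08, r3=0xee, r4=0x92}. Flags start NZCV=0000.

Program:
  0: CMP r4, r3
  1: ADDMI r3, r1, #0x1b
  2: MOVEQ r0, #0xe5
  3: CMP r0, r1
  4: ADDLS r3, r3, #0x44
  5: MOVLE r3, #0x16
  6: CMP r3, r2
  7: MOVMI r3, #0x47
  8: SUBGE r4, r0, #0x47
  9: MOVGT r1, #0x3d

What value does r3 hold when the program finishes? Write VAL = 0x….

VAL = 0x27

[0] flags=1000 → (cmp)
[1] flags=1000 MI?T → r3=0x27
[2] flags=1000 EQ?F → skip
[3] flags=0010 → (cmp)
[4] flags=0010 LS?F → skip
[5] flags=0010 LE?F → skip
[6] flags=0010 → (cmp)
[7] flags=0010 MI?F → skip
[8] flags=0010 GE?T → r4=0x28
[9] flags=0010 GT?T → r1=0x3d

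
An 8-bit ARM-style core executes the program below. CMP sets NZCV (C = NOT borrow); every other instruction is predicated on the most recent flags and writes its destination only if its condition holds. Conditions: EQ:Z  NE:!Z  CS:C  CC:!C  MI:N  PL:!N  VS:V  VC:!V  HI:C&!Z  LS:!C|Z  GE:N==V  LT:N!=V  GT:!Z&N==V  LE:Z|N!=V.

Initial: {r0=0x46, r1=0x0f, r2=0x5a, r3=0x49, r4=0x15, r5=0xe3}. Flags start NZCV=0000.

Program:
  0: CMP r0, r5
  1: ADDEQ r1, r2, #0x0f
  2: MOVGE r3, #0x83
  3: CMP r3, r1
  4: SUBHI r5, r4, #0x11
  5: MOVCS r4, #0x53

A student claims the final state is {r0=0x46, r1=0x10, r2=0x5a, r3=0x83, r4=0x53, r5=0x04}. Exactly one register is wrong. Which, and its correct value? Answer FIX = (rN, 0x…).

0: ✓ CMP  NZCV=0000
1: · ADDEQ
2: ✓ MOVGE  r3←0x83
3: ✓ CMP  NZCV=0011
4: ✓ SUBHI  r5←0x04
5: ✓ MOVCS  r4←0x53

FIX = (r1, 0x0f)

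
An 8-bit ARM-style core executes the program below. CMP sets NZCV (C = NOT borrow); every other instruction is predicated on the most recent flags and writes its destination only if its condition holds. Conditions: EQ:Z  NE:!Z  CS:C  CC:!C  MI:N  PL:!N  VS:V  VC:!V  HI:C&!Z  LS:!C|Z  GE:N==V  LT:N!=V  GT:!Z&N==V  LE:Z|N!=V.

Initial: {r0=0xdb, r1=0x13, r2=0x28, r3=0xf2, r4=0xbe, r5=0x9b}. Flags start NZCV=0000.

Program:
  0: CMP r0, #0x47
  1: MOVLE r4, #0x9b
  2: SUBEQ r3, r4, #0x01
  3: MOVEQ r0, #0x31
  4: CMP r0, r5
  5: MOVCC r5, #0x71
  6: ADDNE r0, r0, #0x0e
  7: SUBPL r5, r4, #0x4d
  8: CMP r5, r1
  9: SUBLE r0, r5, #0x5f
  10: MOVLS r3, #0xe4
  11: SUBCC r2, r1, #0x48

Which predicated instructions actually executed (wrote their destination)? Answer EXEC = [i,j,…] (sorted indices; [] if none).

EXEC = [1,6,7]

0: ✓ CMP  NZCV=1010
1: ✓ MOVLE  r4←0x9b
2: · SUBEQ
3: · MOVEQ
4: ✓ CMP  NZCV=0010
5: · MOVCC
6: ✓ ADDNE  r0←0xe9
7: ✓ SUBPL  r5←0x4e
8: ✓ CMP  NZCV=0010
9: · SUBLE
10: · MOVLS
11: · SUBCC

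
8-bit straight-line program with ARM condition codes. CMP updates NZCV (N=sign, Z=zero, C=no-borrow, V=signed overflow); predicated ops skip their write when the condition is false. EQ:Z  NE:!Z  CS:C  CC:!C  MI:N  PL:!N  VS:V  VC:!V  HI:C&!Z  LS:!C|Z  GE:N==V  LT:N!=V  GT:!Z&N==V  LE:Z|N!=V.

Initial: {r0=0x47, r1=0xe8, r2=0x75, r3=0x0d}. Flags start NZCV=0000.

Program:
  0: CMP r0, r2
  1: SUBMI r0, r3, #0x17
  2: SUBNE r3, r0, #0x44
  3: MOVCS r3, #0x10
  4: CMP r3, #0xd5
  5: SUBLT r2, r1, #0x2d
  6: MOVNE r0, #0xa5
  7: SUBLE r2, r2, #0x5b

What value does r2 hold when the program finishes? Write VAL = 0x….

[0] flags=1000 → (cmp)
[1] flags=1000 MI?T → r0=0xf6
[2] flags=1000 NE?T → r3=0xb2
[3] flags=1000 CS?F → skip
[4] flags=1000 → (cmp)
[5] flags=1000 LT?T → r2=0xbb
[6] flags=1000 NE?T → r0=0xa5
[7] flags=1000 LE?T → r2=0x60

VAL = 0x60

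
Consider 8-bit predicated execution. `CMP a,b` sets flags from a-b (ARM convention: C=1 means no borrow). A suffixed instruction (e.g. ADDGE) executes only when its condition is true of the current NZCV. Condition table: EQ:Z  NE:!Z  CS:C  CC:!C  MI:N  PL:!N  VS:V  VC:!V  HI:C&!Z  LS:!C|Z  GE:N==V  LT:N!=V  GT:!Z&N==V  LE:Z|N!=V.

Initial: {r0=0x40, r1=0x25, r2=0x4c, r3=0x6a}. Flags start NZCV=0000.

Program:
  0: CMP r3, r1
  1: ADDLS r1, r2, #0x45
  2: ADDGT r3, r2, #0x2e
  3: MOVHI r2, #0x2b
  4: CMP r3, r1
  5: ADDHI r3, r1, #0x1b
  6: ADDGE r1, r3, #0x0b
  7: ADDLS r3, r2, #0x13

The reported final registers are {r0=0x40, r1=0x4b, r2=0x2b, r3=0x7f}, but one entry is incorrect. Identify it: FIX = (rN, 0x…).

FIX = (r3, 0x40)

[0] flags=0010 → (cmp)
[1] flags=0010 LS?F → skip
[2] flags=0010 GT?T → r3=0x7a
[3] flags=0010 HI?T → r2=0x2b
[4] flags=0010 → (cmp)
[5] flags=0010 HI?T → r3=0x40
[6] flags=0010 GE?T → r1=0x4b
[7] flags=0010 LS?F → skip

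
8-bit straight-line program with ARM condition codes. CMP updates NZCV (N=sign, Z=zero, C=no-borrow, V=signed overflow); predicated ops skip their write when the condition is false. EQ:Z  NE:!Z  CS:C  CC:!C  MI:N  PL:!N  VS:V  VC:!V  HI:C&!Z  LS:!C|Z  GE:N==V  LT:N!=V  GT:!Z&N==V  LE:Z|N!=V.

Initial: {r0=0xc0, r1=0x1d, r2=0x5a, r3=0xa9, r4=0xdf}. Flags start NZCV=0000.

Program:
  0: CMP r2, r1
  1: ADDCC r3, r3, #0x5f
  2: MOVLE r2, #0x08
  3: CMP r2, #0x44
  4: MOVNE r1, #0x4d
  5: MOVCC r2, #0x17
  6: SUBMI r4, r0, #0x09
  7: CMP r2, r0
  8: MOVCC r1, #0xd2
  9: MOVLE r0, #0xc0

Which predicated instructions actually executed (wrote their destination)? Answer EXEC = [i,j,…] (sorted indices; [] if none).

0: ✓ CMP  NZCV=0010
1: · ADDCC
2: · MOVLE
3: ✓ CMP  NZCV=0010
4: ✓ MOVNE  r1←0x4d
5: · MOVCC
6: · SUBMI
7: ✓ CMP  NZCV=1001
8: ✓ MOVCC  r1←0xd2
9: · MOVLE

EXEC = [4,8]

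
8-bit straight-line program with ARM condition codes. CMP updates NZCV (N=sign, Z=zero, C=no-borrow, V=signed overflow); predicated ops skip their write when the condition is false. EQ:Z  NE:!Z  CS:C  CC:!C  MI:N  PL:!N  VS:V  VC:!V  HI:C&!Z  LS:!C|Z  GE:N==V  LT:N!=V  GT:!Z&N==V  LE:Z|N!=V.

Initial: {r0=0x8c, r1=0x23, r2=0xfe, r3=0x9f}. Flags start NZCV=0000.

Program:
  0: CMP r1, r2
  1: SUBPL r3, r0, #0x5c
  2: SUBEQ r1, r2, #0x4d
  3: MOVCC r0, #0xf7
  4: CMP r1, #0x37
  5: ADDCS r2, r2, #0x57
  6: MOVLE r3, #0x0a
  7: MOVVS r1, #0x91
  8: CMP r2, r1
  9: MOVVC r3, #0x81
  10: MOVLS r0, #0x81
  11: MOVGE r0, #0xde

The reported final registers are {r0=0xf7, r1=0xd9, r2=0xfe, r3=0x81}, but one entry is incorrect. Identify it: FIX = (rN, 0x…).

FIX = (r1, 0x23)

[0] flags=0000 → (cmp)
[1] flags=0000 PL?T → r3=0x30
[2] flags=0000 EQ?F → skip
[3] flags=0000 CC?T → r0=0xf7
[4] flags=1000 → (cmp)
[5] flags=1000 CS?F → skip
[6] flags=1000 LE?T → r3=0x0a
[7] flags=1000 VS?F → skip
[8] flags=1010 → (cmp)
[9] flags=1010 VC?T → r3=0x81
[10] flags=1010 LS?F → skip
[11] flags=1010 GE?F → skip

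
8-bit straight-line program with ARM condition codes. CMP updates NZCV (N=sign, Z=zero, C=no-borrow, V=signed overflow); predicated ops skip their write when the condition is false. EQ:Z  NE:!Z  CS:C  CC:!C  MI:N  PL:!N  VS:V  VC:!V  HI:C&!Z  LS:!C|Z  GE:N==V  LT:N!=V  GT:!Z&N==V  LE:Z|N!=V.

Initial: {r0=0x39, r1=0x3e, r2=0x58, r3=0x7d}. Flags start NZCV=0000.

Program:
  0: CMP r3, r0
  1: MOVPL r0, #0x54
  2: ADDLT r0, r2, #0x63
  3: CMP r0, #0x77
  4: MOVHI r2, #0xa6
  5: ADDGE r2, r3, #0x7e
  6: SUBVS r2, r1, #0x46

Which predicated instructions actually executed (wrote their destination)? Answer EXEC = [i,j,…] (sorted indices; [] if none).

0: ✓ CMP  NZCV=0010
1: ✓ MOVPL  r0←0x54
2: · ADDLT
3: ✓ CMP  NZCV=1000
4: · MOVHI
5: · ADDGE
6: · SUBVS

EXEC = [1]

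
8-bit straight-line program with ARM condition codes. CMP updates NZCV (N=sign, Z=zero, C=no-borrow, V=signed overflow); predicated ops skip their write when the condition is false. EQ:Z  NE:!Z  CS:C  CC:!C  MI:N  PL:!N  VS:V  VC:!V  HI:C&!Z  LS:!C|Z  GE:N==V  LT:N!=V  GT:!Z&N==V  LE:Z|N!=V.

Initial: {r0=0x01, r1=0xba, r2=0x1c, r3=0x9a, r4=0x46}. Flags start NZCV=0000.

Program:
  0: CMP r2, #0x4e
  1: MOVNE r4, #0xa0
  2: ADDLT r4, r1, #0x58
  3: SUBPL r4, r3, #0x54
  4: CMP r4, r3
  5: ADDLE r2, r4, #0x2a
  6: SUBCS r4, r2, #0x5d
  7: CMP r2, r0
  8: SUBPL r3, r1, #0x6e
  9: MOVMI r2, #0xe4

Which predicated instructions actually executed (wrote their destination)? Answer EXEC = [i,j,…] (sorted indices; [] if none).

EXEC = [1,2,8]

[0] flags=1000 → (cmp)
[1] flags=1000 NE?T → r4=0xa0
[2] flags=1000 LT?T → r4=0x12
[3] flags=1000 PL?F → skip
[4] flags=0000 → (cmp)
[5] flags=0000 LE?F → skip
[6] flags=0000 CS?F → skip
[7] flags=0010 → (cmp)
[8] flags=0010 PL?T → r3=0x4c
[9] flags=0010 MI?F → skip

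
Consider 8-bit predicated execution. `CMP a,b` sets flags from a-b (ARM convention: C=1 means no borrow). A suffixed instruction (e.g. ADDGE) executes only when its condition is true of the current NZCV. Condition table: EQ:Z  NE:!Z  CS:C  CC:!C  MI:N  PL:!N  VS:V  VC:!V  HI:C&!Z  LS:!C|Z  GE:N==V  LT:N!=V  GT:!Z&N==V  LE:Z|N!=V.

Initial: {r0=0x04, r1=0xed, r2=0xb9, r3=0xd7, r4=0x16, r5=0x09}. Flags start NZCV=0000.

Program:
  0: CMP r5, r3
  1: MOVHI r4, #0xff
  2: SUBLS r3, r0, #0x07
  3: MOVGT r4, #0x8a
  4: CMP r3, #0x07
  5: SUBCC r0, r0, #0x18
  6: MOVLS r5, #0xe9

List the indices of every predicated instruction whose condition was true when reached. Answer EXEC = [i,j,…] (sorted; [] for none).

0: ✓ CMP  NZCV=0000
1: · MOVHI
2: ✓ SUBLS  r3←0xfd
3: ✓ MOVGT  r4←0x8a
4: ✓ CMP  NZCV=1010
5: · SUBCC
6: · MOVLS

EXEC = [2,3]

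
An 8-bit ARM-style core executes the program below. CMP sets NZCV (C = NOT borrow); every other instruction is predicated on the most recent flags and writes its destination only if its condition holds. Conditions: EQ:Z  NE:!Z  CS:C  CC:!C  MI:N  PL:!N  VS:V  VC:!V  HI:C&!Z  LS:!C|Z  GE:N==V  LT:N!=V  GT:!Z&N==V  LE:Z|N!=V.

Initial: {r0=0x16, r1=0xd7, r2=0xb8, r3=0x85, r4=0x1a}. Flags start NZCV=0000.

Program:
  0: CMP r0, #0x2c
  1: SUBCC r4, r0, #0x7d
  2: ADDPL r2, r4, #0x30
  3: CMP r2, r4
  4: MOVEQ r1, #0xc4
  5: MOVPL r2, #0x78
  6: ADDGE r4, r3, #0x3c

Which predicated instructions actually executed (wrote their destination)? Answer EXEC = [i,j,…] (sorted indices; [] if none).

0: ✓ CMP  NZCV=1000
1: ✓ SUBCC  r4←0x99
2: · ADDPL
3: ✓ CMP  NZCV=0010
4: · MOVEQ
5: ✓ MOVPL  r2←0x78
6: ✓ ADDGE  r4←0xc1

EXEC = [1,5,6]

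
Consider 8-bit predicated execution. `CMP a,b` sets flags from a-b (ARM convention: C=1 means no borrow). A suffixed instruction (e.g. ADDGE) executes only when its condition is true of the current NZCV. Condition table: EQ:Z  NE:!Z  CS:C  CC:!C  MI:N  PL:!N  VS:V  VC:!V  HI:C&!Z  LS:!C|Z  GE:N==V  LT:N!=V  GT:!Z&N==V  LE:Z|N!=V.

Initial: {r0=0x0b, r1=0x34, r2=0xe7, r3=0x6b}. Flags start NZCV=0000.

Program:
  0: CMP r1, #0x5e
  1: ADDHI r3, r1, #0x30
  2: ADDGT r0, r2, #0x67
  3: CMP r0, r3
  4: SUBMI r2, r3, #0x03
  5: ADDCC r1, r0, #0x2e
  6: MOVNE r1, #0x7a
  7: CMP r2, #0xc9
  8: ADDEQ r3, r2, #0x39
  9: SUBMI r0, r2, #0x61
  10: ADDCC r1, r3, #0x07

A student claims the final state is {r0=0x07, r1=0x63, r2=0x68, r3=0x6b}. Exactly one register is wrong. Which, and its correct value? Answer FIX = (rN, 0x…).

0: ✓ CMP  NZCV=1000
1: · ADDHI
2: · ADDGT
3: ✓ CMP  NZCV=1000
4: ✓ SUBMI  r2←0x68
5: ✓ ADDCC  r1←0x39
6: ✓ MOVNE  r1←0x7a
7: ✓ CMP  NZCV=1001
8: · ADDEQ
9: ✓ SUBMI  r0←0x07
10: ✓ ADDCC  r1←0x72

FIX = (r1, 0x72)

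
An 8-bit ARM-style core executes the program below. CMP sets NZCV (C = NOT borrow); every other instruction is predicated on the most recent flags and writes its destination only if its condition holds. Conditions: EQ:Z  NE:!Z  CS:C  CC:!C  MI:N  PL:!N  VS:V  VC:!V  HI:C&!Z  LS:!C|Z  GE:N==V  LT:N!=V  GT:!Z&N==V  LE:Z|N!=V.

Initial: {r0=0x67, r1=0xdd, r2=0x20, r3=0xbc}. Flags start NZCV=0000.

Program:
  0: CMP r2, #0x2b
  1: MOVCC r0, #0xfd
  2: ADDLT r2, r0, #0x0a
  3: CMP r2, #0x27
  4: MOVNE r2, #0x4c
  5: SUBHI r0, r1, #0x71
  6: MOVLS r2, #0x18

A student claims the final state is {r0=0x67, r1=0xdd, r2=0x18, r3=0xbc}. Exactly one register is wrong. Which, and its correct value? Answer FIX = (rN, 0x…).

FIX = (r0, 0xfd)

[0] flags=1000 → (cmp)
[1] flags=1000 CC?T → r0=0xfd
[2] flags=1000 LT?T → r2=0x07
[3] flags=1000 → (cmp)
[4] flags=1000 NE?T → r2=0x4c
[5] flags=1000 HI?F → skip
[6] flags=1000 LS?T → r2=0x18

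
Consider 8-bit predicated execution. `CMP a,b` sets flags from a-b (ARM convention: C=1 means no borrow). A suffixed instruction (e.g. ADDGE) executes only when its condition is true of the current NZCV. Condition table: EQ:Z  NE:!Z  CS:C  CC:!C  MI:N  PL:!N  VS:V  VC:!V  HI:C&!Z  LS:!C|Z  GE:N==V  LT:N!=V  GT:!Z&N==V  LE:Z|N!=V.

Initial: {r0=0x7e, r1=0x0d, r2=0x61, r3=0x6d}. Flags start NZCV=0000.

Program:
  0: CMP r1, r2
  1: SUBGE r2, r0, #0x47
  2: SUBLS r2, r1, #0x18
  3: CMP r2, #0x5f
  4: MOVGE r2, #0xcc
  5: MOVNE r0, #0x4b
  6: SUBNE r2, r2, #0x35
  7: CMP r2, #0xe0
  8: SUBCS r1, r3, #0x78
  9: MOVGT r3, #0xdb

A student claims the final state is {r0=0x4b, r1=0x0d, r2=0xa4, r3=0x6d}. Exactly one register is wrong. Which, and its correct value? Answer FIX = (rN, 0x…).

[0] flags=1000 → (cmp)
[1] flags=1000 GE?F → skip
[2] flags=1000 LS?T → r2=0xf5
[3] flags=1010 → (cmp)
[4] flags=1010 GE?F → skip
[5] flags=1010 NE?T → r0=0x4b
[6] flags=1010 NE?T → r2=0xc0
[7] flags=1000 → (cmp)
[8] flags=1000 CS?F → skip
[9] flags=1000 GT?F → skip

FIX = (r2, 0xc0)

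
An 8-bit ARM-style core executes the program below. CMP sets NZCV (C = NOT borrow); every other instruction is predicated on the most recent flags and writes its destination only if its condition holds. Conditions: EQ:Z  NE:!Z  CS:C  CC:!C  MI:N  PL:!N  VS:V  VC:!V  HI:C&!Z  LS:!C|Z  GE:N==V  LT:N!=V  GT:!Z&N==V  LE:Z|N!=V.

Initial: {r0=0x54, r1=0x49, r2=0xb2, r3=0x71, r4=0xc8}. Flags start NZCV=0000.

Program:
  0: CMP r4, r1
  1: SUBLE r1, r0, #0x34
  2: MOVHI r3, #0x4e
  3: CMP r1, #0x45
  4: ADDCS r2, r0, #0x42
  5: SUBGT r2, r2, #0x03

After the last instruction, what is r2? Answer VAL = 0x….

0: ✓ CMP  NZCV=0011
1: ✓ SUBLE  r1←0x20
2: ✓ MOVHI  r3←0x4e
3: ✓ CMP  NZCV=1000
4: · ADDCS
5: · SUBGT

VAL = 0xb2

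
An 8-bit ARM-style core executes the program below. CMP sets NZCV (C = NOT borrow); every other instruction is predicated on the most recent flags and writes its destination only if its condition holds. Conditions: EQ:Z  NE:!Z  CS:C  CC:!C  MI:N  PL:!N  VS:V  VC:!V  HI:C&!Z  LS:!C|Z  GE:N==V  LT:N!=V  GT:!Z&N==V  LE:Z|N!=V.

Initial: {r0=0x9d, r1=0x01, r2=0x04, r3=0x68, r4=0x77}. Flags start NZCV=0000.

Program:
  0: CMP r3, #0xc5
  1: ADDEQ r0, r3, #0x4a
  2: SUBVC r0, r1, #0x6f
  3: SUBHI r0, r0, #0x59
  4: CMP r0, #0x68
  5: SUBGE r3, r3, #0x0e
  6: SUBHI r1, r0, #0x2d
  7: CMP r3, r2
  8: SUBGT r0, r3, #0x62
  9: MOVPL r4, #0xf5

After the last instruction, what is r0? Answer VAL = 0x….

VAL = 0x06

0: ✓ CMP  NZCV=1001
1: · ADDEQ
2: · SUBVC
3: · SUBHI
4: ✓ CMP  NZCV=0011
5: · SUBGE
6: ✓ SUBHI  r1←0x70
7: ✓ CMP  NZCV=0010
8: ✓ SUBGT  r0←0x06
9: ✓ MOVPL  r4←0xf5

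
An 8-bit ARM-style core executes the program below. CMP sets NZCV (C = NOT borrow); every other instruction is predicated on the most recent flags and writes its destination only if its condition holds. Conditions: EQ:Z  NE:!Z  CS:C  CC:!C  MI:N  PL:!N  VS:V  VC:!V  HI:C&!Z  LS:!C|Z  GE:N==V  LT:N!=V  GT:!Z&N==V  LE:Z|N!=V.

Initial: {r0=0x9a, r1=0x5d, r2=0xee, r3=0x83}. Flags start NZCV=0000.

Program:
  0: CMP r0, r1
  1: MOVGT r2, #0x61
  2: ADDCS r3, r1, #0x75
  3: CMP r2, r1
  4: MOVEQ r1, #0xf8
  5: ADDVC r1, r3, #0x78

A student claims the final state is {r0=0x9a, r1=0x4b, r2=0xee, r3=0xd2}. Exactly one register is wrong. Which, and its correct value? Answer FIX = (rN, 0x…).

FIX = (r1, 0x4a)

0: ✓ CMP  NZCV=0011
1: · MOVGT
2: ✓ ADDCS  r3←0xd2
3: ✓ CMP  NZCV=1010
4: · MOVEQ
5: ✓ ADDVC  r1←0x4a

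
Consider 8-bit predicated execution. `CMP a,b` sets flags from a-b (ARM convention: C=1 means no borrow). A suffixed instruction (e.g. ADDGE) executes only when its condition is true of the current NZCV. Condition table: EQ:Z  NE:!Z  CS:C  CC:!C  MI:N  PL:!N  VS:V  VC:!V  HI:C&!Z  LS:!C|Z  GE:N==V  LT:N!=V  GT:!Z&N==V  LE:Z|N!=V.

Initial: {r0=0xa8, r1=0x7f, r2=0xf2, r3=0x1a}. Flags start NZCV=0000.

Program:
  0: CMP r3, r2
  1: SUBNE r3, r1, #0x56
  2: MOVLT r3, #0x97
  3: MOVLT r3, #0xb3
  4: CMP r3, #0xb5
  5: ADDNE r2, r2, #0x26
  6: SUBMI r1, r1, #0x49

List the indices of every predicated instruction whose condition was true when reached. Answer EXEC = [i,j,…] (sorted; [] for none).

EXEC = [1,5]

0: ✓ CMP  NZCV=0000
1: ✓ SUBNE  r3←0x29
2: · MOVLT
3: · MOVLT
4: ✓ CMP  NZCV=0000
5: ✓ ADDNE  r2←0x18
6: · SUBMI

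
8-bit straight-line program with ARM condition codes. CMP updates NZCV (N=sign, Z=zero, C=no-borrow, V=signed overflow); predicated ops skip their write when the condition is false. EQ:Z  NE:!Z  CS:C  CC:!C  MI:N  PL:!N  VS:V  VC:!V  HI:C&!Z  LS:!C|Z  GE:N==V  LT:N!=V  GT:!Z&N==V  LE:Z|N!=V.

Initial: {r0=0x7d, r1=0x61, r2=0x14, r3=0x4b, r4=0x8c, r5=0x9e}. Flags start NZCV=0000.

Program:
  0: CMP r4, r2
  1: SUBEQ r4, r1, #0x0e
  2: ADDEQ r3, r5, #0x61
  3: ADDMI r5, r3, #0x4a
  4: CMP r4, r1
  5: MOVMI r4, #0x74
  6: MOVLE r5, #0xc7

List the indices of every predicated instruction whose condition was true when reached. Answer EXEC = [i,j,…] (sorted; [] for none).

EXEC = [6]

0: ✓ CMP  NZCV=0011
1: · SUBEQ
2: · ADDEQ
3: · ADDMI
4: ✓ CMP  NZCV=0011
5: · MOVMI
6: ✓ MOVLE  r5←0xc7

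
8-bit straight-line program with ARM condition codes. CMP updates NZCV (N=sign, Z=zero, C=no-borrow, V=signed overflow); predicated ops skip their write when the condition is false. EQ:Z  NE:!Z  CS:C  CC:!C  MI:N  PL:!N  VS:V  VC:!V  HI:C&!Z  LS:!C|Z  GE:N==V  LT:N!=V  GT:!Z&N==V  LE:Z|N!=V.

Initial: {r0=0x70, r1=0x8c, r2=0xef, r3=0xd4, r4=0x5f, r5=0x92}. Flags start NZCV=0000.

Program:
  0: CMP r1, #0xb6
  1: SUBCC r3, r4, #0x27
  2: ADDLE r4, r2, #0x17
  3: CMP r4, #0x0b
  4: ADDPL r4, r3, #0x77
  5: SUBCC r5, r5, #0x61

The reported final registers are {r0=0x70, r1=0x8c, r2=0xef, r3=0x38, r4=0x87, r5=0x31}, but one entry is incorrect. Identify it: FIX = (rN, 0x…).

[0] flags=1000 → (cmp)
[1] flags=1000 CC?T → r3=0x38
[2] flags=1000 LE?T → r4=0x06
[3] flags=1000 → (cmp)
[4] flags=1000 PL?F → skip
[5] flags=1000 CC?T → r5=0x31

FIX = (r4, 0x06)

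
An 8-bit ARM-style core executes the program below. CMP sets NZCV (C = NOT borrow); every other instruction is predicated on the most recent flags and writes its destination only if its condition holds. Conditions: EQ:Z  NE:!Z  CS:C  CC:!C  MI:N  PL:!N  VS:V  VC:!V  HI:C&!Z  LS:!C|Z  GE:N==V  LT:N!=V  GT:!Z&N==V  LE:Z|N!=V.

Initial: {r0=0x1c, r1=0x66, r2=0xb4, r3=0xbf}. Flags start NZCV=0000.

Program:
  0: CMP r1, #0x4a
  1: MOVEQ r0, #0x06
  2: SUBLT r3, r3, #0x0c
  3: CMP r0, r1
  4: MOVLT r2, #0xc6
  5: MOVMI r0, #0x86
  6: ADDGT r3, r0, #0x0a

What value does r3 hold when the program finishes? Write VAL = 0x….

[0] flags=0010 → (cmp)
[1] flags=0010 EQ?F → skip
[2] flags=0010 LT?F → skip
[3] flags=1000 → (cmp)
[4] flags=1000 LT?T → r2=0xc6
[5] flags=1000 MI?T → r0=0x86
[6] flags=1000 GT?F → skip

VAL = 0xbf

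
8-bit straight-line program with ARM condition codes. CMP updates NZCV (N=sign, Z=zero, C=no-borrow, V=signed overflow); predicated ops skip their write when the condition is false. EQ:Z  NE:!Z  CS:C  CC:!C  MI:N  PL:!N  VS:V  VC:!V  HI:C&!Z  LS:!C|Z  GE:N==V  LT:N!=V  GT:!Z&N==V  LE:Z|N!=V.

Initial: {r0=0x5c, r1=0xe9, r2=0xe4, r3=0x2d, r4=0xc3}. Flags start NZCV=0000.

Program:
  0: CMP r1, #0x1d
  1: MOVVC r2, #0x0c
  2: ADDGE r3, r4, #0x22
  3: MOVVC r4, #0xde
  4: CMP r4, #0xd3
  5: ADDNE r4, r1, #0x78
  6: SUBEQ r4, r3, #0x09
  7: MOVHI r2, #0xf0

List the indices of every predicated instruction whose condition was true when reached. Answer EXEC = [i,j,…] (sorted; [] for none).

EXEC = [1,3,5,7]

[0] flags=1010 → (cmp)
[1] flags=1010 VC?T → r2=0x0c
[2] flags=1010 GE?F → skip
[3] flags=1010 VC?T → r4=0xde
[4] flags=0010 → (cmp)
[5] flags=0010 NE?T → r4=0x61
[6] flags=0010 EQ?F → skip
[7] flags=0010 HI?T → r2=0xf0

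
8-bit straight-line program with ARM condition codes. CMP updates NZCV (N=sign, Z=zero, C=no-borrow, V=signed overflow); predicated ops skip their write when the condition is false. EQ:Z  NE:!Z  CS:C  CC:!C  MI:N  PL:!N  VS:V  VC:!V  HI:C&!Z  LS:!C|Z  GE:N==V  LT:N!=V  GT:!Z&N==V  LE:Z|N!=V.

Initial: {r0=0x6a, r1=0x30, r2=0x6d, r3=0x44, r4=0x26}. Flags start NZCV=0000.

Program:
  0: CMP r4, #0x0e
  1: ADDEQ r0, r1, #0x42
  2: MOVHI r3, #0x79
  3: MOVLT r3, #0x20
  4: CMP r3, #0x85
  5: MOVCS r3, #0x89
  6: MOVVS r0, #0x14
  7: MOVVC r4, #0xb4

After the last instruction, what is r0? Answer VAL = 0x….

0: ✓ CMP  NZCV=0010
1: · ADDEQ
2: ✓ MOVHI  r3←0x79
3: · MOVLT
4: ✓ CMP  NZCV=1001
5: · MOVCS
6: ✓ MOVVS  r0←0x14
7: · MOVVC

VAL = 0x14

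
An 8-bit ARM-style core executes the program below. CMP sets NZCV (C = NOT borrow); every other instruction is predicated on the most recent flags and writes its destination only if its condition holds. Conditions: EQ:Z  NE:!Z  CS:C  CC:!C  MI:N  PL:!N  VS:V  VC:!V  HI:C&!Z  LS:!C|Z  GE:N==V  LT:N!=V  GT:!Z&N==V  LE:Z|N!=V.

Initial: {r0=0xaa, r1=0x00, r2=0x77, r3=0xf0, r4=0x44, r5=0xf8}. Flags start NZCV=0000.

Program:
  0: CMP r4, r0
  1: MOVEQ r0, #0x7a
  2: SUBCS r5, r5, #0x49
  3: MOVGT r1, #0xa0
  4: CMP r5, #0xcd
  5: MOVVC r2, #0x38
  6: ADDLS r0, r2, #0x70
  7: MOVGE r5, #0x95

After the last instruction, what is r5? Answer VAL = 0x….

[0] flags=1001 → (cmp)
[1] flags=1001 EQ?F → skip
[2] flags=1001 CS?F → skip
[3] flags=1001 GT?T → r1=0xa0
[4] flags=0010 → (cmp)
[5] flags=0010 VC?T → r2=0x38
[6] flags=0010 LS?F → skip
[7] flags=0010 GE?T → r5=0x95

VAL = 0x95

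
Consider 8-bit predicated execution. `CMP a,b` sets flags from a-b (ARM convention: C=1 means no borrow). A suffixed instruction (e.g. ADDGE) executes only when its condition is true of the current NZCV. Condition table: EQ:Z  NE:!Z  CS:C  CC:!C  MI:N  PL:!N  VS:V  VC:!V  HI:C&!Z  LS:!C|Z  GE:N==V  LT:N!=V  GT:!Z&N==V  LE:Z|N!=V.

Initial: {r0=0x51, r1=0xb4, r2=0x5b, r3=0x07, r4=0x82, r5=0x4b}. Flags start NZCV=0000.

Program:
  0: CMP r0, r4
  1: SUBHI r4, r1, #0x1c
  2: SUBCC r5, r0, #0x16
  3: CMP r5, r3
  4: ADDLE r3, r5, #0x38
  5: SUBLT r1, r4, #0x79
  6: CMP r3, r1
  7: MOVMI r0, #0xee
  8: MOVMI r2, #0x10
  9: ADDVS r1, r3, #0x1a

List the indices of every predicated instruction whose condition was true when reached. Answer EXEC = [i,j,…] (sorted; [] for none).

EXEC = [2]

[0] flags=1001 → (cmp)
[1] flags=1001 HI?F → skip
[2] flags=1001 CC?T → r5=0x3b
[3] flags=0010 → (cmp)
[4] flags=0010 LE?F → skip
[5] flags=0010 LT?F → skip
[6] flags=0000 → (cmp)
[7] flags=0000 MI?F → skip
[8] flags=0000 MI?F → skip
[9] flags=0000 VS?F → skip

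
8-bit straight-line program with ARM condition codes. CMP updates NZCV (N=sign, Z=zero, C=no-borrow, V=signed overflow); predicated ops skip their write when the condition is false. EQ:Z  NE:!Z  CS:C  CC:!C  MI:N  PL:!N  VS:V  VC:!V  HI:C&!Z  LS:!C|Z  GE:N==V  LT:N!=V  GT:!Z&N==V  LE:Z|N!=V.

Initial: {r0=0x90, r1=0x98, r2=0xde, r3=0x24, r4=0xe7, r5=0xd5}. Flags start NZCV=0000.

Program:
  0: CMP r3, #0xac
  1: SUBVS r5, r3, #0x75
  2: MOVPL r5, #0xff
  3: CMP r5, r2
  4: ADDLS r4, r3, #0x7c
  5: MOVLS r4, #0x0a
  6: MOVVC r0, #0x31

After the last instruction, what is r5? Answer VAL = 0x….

VAL = 0xff

[0] flags=0000 → (cmp)
[1] flags=0000 VS?F → skip
[2] flags=0000 PL?T → r5=0xff
[3] flags=0010 → (cmp)
[4] flags=0010 LS?F → skip
[5] flags=0010 LS?F → skip
[6] flags=0010 VC?T → r0=0x31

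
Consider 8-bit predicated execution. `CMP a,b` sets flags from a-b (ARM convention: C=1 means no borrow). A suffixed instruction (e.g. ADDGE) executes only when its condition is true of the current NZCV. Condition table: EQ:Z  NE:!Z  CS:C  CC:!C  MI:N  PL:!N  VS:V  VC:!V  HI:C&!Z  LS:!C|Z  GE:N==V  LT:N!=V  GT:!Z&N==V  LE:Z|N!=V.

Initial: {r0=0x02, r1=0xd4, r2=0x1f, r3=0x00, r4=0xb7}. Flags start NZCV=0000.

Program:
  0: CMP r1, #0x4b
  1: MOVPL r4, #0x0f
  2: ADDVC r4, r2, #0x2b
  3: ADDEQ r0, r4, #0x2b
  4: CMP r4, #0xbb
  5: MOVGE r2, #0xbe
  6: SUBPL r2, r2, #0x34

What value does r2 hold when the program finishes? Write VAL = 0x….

VAL = 0xbe

[0] flags=1010 → (cmp)
[1] flags=1010 PL?F → skip
[2] flags=1010 VC?T → r4=0x4a
[3] flags=1010 EQ?F → skip
[4] flags=1001 → (cmp)
[5] flags=1001 GE?T → r2=0xbe
[6] flags=1001 PL?F → skip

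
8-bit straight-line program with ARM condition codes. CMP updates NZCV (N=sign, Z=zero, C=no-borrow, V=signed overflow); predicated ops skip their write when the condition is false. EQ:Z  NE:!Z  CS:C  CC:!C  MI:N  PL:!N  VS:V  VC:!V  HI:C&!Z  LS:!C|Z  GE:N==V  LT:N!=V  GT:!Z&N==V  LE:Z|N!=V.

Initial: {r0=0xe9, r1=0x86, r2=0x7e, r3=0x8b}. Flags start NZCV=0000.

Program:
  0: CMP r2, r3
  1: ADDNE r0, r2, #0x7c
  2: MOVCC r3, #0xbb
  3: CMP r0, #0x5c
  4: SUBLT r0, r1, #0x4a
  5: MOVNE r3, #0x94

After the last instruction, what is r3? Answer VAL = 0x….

VAL = 0x94

0: ✓ CMP  NZCV=1001
1: ✓ ADDNE  r0←0xfa
2: ✓ MOVCC  r3←0xbb
3: ✓ CMP  NZCV=1010
4: ✓ SUBLT  r0←0x3c
5: ✓ MOVNE  r3←0x94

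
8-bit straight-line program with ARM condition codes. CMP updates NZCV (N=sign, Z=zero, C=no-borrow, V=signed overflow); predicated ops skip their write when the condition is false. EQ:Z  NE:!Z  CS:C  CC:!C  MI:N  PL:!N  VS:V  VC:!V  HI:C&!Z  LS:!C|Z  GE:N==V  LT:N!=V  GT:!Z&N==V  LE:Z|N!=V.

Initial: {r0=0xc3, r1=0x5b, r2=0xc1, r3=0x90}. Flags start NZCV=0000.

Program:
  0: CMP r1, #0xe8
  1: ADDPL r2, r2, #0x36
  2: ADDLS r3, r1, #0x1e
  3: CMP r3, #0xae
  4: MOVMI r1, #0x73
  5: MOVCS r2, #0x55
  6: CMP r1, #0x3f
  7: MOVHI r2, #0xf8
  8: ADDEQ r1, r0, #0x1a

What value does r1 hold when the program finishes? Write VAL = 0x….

VAL = 0x73

[0] flags=0000 → (cmp)
[1] flags=0000 PL?T → r2=0xf7
[2] flags=0000 LS?T → r3=0x79
[3] flags=1001 → (cmp)
[4] flags=1001 MI?T → r1=0x73
[5] flags=1001 CS?F → skip
[6] flags=0010 → (cmp)
[7] flags=0010 HI?T → r2=0xf8
[8] flags=0010 EQ?F → skip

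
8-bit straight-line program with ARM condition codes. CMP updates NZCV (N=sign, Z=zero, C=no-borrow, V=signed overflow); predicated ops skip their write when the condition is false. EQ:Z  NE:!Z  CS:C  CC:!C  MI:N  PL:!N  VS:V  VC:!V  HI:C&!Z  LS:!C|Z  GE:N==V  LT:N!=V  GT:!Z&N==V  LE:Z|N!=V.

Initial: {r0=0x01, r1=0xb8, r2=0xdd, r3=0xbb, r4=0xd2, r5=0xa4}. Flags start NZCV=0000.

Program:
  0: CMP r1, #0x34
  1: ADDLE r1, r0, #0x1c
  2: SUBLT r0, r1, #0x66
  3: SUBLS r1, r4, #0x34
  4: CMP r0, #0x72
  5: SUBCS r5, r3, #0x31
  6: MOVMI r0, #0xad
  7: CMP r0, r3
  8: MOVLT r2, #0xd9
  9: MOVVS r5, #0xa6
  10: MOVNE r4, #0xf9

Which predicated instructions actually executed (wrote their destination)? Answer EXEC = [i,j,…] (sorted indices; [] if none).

0: ✓ CMP  NZCV=1010
1: ✓ ADDLE  r1←0x1d
2: ✓ SUBLT  r0←0xb7
3: · SUBLS
4: ✓ CMP  NZCV=0011
5: ✓ SUBCS  r5←0x8a
6: · MOVMI
7: ✓ CMP  NZCV=1000
8: ✓ MOVLT  r2←0xd9
9: · MOVVS
10: ✓ MOVNE  r4←0xf9

EXEC = [1,2,5,8,10]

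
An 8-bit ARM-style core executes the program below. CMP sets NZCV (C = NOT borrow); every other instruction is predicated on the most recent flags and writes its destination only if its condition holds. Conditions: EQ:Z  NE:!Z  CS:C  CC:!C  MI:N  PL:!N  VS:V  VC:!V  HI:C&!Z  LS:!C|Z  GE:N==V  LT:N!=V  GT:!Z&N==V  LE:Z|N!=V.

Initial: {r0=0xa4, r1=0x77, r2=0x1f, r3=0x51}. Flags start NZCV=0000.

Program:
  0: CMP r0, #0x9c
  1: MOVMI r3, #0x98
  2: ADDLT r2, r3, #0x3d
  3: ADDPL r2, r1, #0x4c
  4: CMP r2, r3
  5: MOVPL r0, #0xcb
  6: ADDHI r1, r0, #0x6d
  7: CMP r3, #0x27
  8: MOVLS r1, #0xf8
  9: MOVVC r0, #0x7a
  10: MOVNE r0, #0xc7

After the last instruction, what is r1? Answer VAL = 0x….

VAL = 0x38

0: ✓ CMP  NZCV=0010
1: · MOVMI
2: · ADDLT
3: ✓ ADDPL  r2←0xc3
4: ✓ CMP  NZCV=0011
5: ✓ MOVPL  r0←0xcb
6: ✓ ADDHI  r1←0x38
7: ✓ CMP  NZCV=0010
8: · MOVLS
9: ✓ MOVVC  r0←0x7a
10: ✓ MOVNE  r0←0xc7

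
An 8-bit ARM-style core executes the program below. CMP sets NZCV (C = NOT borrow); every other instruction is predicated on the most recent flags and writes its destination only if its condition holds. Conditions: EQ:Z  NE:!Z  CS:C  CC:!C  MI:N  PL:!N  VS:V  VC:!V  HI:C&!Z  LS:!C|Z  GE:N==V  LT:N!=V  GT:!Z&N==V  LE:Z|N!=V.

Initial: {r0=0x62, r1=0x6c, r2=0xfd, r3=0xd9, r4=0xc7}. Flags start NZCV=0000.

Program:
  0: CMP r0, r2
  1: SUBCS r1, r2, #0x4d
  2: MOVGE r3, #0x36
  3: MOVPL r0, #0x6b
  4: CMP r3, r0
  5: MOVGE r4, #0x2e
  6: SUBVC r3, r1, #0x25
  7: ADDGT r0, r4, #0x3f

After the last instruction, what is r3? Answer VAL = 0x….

VAL = 0x47

[0] flags=0000 → (cmp)
[1] flags=0000 CS?F → skip
[2] flags=0000 GE?T → r3=0x36
[3] flags=0000 PL?T → r0=0x6b
[4] flags=1000 → (cmp)
[5] flags=1000 GE?F → skip
[6] flags=1000 VC?T → r3=0x47
[7] flags=1000 GT?F → skip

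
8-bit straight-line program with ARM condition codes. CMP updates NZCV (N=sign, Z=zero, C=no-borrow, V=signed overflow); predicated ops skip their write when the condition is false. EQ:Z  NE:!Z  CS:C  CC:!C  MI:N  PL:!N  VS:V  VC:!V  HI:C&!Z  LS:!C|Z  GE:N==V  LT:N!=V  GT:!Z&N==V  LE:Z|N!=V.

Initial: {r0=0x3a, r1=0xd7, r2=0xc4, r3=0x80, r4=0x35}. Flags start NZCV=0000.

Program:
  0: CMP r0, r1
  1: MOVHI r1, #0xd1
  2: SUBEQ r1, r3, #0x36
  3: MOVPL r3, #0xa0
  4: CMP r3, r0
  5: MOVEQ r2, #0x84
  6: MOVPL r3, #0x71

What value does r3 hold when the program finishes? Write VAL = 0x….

VAL = 0x71

0: ✓ CMP  NZCV=0000
1: · MOVHI
2: · SUBEQ
3: ✓ MOVPL  r3←0xa0
4: ✓ CMP  NZCV=0011
5: · MOVEQ
6: ✓ MOVPL  r3←0x71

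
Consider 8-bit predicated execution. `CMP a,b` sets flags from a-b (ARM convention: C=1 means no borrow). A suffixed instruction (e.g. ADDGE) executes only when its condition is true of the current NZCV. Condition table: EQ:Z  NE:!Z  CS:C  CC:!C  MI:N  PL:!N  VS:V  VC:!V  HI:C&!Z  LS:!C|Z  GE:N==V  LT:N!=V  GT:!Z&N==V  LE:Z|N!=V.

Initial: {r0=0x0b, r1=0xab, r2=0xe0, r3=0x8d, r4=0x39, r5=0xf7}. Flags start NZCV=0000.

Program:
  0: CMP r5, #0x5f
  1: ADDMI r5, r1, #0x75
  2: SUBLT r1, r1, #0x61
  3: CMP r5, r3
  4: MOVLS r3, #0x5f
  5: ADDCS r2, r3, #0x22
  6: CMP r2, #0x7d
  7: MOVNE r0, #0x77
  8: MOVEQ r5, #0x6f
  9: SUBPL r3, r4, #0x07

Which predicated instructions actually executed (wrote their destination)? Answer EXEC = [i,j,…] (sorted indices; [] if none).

[0] flags=1010 → (cmp)
[1] flags=1010 MI?T → r5=0x20
[2] flags=1010 LT?T → r1=0x4a
[3] flags=1001 → (cmp)
[4] flags=1001 LS?T → r3=0x5f
[5] flags=1001 CS?F → skip
[6] flags=0011 → (cmp)
[7] flags=0011 NE?T → r0=0x77
[8] flags=0011 EQ?F → skip
[9] flags=0011 PL?T → r3=0x32

EXEC = [1,2,4,7,9]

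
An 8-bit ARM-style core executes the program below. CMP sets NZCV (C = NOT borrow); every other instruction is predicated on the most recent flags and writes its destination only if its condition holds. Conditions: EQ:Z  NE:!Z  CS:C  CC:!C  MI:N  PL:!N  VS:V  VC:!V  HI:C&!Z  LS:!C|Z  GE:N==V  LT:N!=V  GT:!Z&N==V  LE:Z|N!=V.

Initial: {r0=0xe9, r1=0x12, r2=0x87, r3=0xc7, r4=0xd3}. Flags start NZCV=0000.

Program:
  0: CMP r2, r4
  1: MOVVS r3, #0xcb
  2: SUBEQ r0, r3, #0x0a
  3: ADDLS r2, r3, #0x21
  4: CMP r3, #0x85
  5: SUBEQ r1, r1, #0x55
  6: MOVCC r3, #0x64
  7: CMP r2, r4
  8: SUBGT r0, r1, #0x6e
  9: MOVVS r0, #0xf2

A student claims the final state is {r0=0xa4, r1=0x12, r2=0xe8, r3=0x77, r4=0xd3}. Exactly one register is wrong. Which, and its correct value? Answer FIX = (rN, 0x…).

0: ✓ CMP  NZCV=1000
1: · MOVVS
2: · SUBEQ
3: ✓ ADDLS  r2←0xe8
4: ✓ CMP  NZCV=0010
5: · SUBEQ
6: · MOVCC
7: ✓ CMP  NZCV=0010
8: ✓ SUBGT  r0←0xa4
9: · MOVVS

FIX = (r3, 0xc7)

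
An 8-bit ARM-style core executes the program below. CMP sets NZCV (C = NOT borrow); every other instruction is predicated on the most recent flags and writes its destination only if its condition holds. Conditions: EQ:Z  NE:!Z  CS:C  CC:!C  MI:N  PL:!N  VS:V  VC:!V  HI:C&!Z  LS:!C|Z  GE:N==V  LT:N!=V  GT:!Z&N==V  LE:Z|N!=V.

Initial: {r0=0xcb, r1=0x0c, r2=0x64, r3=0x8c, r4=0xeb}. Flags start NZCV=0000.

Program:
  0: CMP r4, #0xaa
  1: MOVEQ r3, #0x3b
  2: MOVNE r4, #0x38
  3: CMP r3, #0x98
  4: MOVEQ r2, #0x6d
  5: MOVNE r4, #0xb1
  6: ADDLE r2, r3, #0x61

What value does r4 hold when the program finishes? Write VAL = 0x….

[0] flags=0010 → (cmp)
[1] flags=0010 EQ?F → skip
[2] flags=0010 NE?T → r4=0x38
[3] flags=1000 → (cmp)
[4] flags=1000 EQ?F → skip
[5] flags=1000 NE?T → r4=0xb1
[6] flags=1000 LE?T → r2=0xed

VAL = 0xb1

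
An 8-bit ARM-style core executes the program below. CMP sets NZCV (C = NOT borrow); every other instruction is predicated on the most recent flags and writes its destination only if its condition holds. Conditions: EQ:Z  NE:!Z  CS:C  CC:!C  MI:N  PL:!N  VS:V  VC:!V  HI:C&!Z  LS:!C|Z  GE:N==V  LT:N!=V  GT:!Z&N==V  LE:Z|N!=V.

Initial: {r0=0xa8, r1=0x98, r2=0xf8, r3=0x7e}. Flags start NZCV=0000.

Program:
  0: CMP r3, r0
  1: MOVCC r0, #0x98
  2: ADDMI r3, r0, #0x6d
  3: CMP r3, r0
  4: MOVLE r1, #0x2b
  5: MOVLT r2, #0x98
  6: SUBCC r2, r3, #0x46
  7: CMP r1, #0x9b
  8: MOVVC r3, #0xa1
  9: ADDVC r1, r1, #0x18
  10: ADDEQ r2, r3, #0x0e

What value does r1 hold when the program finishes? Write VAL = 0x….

[0] flags=1001 → (cmp)
[1] flags=1001 CC?T → r0=0x98
[2] flags=1001 MI?T → r3=0x05
[3] flags=0000 → (cmp)
[4] flags=0000 LE?F → skip
[5] flags=0000 LT?F → skip
[6] flags=0000 CC?T → r2=0xbf
[7] flags=1000 → (cmp)
[8] flags=1000 VC?T → r3=0xa1
[9] flags=1000 VC?T → r1=0xb0
[10] flags=1000 EQ?F → skip

VAL = 0xb0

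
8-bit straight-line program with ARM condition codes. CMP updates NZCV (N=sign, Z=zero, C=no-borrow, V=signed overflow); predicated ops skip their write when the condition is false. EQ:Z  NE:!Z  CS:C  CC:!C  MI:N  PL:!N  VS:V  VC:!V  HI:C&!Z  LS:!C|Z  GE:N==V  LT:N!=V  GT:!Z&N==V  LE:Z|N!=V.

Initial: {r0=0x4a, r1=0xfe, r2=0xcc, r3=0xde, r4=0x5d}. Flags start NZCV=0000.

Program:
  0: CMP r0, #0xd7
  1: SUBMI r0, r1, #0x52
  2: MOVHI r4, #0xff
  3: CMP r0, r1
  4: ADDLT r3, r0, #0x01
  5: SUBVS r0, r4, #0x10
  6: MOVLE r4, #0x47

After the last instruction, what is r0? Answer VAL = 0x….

[0] flags=0000 → (cmp)
[1] flags=0000 MI?F → skip
[2] flags=0000 HI?F → skip
[3] flags=0000 → (cmp)
[4] flags=0000 LT?F → skip
[5] flags=0000 VS?F → skip
[6] flags=0000 LE?F → skip

VAL = 0x4a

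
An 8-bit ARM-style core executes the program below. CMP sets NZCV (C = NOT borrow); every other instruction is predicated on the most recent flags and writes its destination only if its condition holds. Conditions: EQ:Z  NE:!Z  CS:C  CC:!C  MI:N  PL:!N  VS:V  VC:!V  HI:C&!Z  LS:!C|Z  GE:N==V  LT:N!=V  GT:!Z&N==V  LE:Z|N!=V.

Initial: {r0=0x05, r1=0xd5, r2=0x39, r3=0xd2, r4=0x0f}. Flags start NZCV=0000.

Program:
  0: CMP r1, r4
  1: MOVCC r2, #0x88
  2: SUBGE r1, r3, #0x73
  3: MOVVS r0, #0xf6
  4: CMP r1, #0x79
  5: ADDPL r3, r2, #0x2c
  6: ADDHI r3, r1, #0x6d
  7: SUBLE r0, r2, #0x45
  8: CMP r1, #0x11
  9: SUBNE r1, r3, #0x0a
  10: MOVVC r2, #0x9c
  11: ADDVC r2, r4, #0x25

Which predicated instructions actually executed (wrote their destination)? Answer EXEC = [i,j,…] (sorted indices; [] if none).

EXEC = [5,6,7,9,10,11]

0: ✓ CMP  NZCV=1010
1: · MOVCC
2: · SUBGE
3: · MOVVS
4: ✓ CMP  NZCV=0011
5: ✓ ADDPL  r3←0x65
6: ✓ ADDHI  r3←0x42
7: ✓ SUBLE  r0←0xf4
8: ✓ CMP  NZCV=1010
9: ✓ SUBNE  r1←0x38
10: ✓ MOVVC  r2←0x9c
11: ✓ ADDVC  r2←0x34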